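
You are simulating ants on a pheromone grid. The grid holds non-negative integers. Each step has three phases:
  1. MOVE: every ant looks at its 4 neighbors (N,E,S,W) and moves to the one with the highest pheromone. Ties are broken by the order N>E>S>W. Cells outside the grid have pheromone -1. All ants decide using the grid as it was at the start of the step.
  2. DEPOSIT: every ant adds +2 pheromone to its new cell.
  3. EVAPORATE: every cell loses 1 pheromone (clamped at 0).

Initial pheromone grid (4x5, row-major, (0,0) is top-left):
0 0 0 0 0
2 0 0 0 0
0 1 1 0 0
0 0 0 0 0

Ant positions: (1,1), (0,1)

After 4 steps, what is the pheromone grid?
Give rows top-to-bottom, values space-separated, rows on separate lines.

After step 1: ants at (1,0),(0,2)
  0 0 1 0 0
  3 0 0 0 0
  0 0 0 0 0
  0 0 0 0 0
After step 2: ants at (0,0),(0,3)
  1 0 0 1 0
  2 0 0 0 0
  0 0 0 0 0
  0 0 0 0 0
After step 3: ants at (1,0),(0,4)
  0 0 0 0 1
  3 0 0 0 0
  0 0 0 0 0
  0 0 0 0 0
After step 4: ants at (0,0),(1,4)
  1 0 0 0 0
  2 0 0 0 1
  0 0 0 0 0
  0 0 0 0 0

1 0 0 0 0
2 0 0 0 1
0 0 0 0 0
0 0 0 0 0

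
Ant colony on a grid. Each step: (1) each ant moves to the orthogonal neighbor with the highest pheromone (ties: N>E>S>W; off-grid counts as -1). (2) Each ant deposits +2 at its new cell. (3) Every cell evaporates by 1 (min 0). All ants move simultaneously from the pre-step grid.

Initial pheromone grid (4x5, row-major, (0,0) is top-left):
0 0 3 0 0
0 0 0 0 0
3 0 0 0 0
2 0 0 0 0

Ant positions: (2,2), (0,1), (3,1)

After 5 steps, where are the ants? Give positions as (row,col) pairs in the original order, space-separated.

Step 1: ant0:(2,2)->N->(1,2) | ant1:(0,1)->E->(0,2) | ant2:(3,1)->W->(3,0)
  grid max=4 at (0,2)
Step 2: ant0:(1,2)->N->(0,2) | ant1:(0,2)->S->(1,2) | ant2:(3,0)->N->(2,0)
  grid max=5 at (0,2)
Step 3: ant0:(0,2)->S->(1,2) | ant1:(1,2)->N->(0,2) | ant2:(2,0)->S->(3,0)
  grid max=6 at (0,2)
Step 4: ant0:(1,2)->N->(0,2) | ant1:(0,2)->S->(1,2) | ant2:(3,0)->N->(2,0)
  grid max=7 at (0,2)
Step 5: ant0:(0,2)->S->(1,2) | ant1:(1,2)->N->(0,2) | ant2:(2,0)->S->(3,0)
  grid max=8 at (0,2)

(1,2) (0,2) (3,0)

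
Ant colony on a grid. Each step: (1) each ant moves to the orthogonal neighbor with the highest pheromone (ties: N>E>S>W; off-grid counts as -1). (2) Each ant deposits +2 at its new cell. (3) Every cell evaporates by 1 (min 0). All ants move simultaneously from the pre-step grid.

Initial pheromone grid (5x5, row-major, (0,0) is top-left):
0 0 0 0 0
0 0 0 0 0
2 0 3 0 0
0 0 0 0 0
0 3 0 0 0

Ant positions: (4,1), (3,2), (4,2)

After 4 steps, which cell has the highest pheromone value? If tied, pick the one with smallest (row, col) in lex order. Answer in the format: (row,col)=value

Answer: (4,1)=7

Derivation:
Step 1: ant0:(4,1)->N->(3,1) | ant1:(3,2)->N->(2,2) | ant2:(4,2)->W->(4,1)
  grid max=4 at (2,2)
Step 2: ant0:(3,1)->S->(4,1) | ant1:(2,2)->N->(1,2) | ant2:(4,1)->N->(3,1)
  grid max=5 at (4,1)
Step 3: ant0:(4,1)->N->(3,1) | ant1:(1,2)->S->(2,2) | ant2:(3,1)->S->(4,1)
  grid max=6 at (4,1)
Step 4: ant0:(3,1)->S->(4,1) | ant1:(2,2)->N->(1,2) | ant2:(4,1)->N->(3,1)
  grid max=7 at (4,1)
Final grid:
  0 0 0 0 0
  0 0 1 0 0
  0 0 3 0 0
  0 4 0 0 0
  0 7 0 0 0
Max pheromone 7 at (4,1)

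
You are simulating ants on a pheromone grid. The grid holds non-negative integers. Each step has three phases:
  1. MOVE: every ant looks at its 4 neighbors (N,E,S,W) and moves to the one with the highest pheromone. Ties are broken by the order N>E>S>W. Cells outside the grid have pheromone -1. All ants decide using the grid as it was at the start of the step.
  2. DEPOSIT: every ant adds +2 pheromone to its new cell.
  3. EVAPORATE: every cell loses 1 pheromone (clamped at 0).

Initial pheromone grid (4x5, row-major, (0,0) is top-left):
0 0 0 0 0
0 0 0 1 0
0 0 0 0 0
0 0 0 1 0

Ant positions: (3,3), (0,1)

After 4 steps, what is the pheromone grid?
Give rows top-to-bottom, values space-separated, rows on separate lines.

After step 1: ants at (2,3),(0,2)
  0 0 1 0 0
  0 0 0 0 0
  0 0 0 1 0
  0 0 0 0 0
After step 2: ants at (1,3),(0,3)
  0 0 0 1 0
  0 0 0 1 0
  0 0 0 0 0
  0 0 0 0 0
After step 3: ants at (0,3),(1,3)
  0 0 0 2 0
  0 0 0 2 0
  0 0 0 0 0
  0 0 0 0 0
After step 4: ants at (1,3),(0,3)
  0 0 0 3 0
  0 0 0 3 0
  0 0 0 0 0
  0 0 0 0 0

0 0 0 3 0
0 0 0 3 0
0 0 0 0 0
0 0 0 0 0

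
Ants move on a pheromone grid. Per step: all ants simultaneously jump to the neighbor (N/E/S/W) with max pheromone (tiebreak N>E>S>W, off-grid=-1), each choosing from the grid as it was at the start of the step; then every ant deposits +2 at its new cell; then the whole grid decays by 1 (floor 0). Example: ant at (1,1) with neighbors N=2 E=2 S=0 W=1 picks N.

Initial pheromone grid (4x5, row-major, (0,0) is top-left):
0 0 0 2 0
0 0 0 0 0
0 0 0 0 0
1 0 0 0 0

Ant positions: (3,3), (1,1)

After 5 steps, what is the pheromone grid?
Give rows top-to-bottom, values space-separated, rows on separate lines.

After step 1: ants at (2,3),(0,1)
  0 1 0 1 0
  0 0 0 0 0
  0 0 0 1 0
  0 0 0 0 0
After step 2: ants at (1,3),(0,2)
  0 0 1 0 0
  0 0 0 1 0
  0 0 0 0 0
  0 0 0 0 0
After step 3: ants at (0,3),(0,3)
  0 0 0 3 0
  0 0 0 0 0
  0 0 0 0 0
  0 0 0 0 0
After step 4: ants at (0,4),(0,4)
  0 0 0 2 3
  0 0 0 0 0
  0 0 0 0 0
  0 0 0 0 0
After step 5: ants at (0,3),(0,3)
  0 0 0 5 2
  0 0 0 0 0
  0 0 0 0 0
  0 0 0 0 0

0 0 0 5 2
0 0 0 0 0
0 0 0 0 0
0 0 0 0 0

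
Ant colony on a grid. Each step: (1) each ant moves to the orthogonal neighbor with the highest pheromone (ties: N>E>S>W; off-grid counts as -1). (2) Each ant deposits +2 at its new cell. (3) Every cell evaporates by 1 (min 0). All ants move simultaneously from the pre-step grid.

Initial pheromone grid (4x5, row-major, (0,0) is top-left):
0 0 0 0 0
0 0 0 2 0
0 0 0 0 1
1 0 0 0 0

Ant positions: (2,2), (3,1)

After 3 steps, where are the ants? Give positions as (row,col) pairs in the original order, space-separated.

Step 1: ant0:(2,2)->N->(1,2) | ant1:(3,1)->W->(3,0)
  grid max=2 at (3,0)
Step 2: ant0:(1,2)->E->(1,3) | ant1:(3,0)->N->(2,0)
  grid max=2 at (1,3)
Step 3: ant0:(1,3)->N->(0,3) | ant1:(2,0)->S->(3,0)
  grid max=2 at (3,0)

(0,3) (3,0)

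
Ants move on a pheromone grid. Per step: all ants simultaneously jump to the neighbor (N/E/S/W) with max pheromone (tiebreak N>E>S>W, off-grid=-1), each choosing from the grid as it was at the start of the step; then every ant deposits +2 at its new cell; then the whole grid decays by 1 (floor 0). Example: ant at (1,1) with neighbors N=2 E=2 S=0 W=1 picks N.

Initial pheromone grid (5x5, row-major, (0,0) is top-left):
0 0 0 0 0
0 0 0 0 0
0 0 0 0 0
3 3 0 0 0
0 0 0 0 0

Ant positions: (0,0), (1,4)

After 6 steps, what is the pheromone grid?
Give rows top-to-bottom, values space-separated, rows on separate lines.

After step 1: ants at (0,1),(0,4)
  0 1 0 0 1
  0 0 0 0 0
  0 0 0 0 0
  2 2 0 0 0
  0 0 0 0 0
After step 2: ants at (0,2),(1,4)
  0 0 1 0 0
  0 0 0 0 1
  0 0 0 0 0
  1 1 0 0 0
  0 0 0 0 0
After step 3: ants at (0,3),(0,4)
  0 0 0 1 1
  0 0 0 0 0
  0 0 0 0 0
  0 0 0 0 0
  0 0 0 0 0
After step 4: ants at (0,4),(0,3)
  0 0 0 2 2
  0 0 0 0 0
  0 0 0 0 0
  0 0 0 0 0
  0 0 0 0 0
After step 5: ants at (0,3),(0,4)
  0 0 0 3 3
  0 0 0 0 0
  0 0 0 0 0
  0 0 0 0 0
  0 0 0 0 0
After step 6: ants at (0,4),(0,3)
  0 0 0 4 4
  0 0 0 0 0
  0 0 0 0 0
  0 0 0 0 0
  0 0 0 0 0

0 0 0 4 4
0 0 0 0 0
0 0 0 0 0
0 0 0 0 0
0 0 0 0 0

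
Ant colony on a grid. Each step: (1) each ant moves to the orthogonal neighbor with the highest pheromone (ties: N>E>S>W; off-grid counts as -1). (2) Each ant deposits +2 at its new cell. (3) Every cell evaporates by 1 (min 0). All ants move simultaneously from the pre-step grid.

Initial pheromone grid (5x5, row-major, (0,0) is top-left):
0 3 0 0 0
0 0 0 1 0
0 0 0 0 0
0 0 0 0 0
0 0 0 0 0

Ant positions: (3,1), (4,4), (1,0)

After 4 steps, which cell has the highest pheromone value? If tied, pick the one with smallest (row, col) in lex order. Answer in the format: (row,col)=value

Step 1: ant0:(3,1)->N->(2,1) | ant1:(4,4)->N->(3,4) | ant2:(1,0)->N->(0,0)
  grid max=2 at (0,1)
Step 2: ant0:(2,1)->N->(1,1) | ant1:(3,4)->N->(2,4) | ant2:(0,0)->E->(0,1)
  grid max=3 at (0,1)
Step 3: ant0:(1,1)->N->(0,1) | ant1:(2,4)->N->(1,4) | ant2:(0,1)->S->(1,1)
  grid max=4 at (0,1)
Step 4: ant0:(0,1)->S->(1,1) | ant1:(1,4)->N->(0,4) | ant2:(1,1)->N->(0,1)
  grid max=5 at (0,1)
Final grid:
  0 5 0 0 1
  0 3 0 0 0
  0 0 0 0 0
  0 0 0 0 0
  0 0 0 0 0
Max pheromone 5 at (0,1)

Answer: (0,1)=5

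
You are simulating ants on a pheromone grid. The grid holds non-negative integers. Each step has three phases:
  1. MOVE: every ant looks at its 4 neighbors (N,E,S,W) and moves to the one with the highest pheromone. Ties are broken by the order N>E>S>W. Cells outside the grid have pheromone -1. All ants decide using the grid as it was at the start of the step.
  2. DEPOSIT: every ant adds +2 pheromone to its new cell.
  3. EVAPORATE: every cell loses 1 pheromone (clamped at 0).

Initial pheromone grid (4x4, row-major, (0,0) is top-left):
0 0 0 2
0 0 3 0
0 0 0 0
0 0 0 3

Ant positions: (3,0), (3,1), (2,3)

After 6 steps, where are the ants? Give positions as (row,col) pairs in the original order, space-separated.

Step 1: ant0:(3,0)->N->(2,0) | ant1:(3,1)->N->(2,1) | ant2:(2,3)->S->(3,3)
  grid max=4 at (3,3)
Step 2: ant0:(2,0)->E->(2,1) | ant1:(2,1)->W->(2,0) | ant2:(3,3)->N->(2,3)
  grid max=3 at (3,3)
Step 3: ant0:(2,1)->W->(2,0) | ant1:(2,0)->E->(2,1) | ant2:(2,3)->S->(3,3)
  grid max=4 at (3,3)
Step 4: ant0:(2,0)->E->(2,1) | ant1:(2,1)->W->(2,0) | ant2:(3,3)->N->(2,3)
  grid max=4 at (2,0)
Step 5: ant0:(2,1)->W->(2,0) | ant1:(2,0)->E->(2,1) | ant2:(2,3)->S->(3,3)
  grid max=5 at (2,0)
Step 6: ant0:(2,0)->E->(2,1) | ant1:(2,1)->W->(2,0) | ant2:(3,3)->N->(2,3)
  grid max=6 at (2,0)

(2,1) (2,0) (2,3)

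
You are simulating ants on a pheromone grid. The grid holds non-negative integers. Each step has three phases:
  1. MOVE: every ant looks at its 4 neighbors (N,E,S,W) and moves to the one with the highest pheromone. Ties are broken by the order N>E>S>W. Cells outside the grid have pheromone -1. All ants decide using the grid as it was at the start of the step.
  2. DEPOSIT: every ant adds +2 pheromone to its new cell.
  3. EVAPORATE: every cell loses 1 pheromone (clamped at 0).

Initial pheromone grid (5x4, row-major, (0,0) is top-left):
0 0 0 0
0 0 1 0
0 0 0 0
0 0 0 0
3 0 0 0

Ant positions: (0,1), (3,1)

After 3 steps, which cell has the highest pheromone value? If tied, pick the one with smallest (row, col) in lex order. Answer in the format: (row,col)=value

Step 1: ant0:(0,1)->E->(0,2) | ant1:(3,1)->N->(2,1)
  grid max=2 at (4,0)
Step 2: ant0:(0,2)->E->(0,3) | ant1:(2,1)->N->(1,1)
  grid max=1 at (0,3)
Step 3: ant0:(0,3)->S->(1,3) | ant1:(1,1)->N->(0,1)
  grid max=1 at (0,1)
Final grid:
  0 1 0 0
  0 0 0 1
  0 0 0 0
  0 0 0 0
  0 0 0 0
Max pheromone 1 at (0,1)

Answer: (0,1)=1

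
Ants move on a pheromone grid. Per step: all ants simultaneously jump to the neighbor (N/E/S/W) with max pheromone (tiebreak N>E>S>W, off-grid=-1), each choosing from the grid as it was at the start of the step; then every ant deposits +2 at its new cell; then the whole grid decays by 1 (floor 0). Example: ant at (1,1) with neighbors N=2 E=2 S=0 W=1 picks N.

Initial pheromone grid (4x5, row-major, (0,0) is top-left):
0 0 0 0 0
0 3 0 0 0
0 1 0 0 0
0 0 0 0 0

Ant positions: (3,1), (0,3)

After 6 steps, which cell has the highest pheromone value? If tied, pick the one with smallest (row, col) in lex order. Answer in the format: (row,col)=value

Step 1: ant0:(3,1)->N->(2,1) | ant1:(0,3)->E->(0,4)
  grid max=2 at (1,1)
Step 2: ant0:(2,1)->N->(1,1) | ant1:(0,4)->S->(1,4)
  grid max=3 at (1,1)
Step 3: ant0:(1,1)->S->(2,1) | ant1:(1,4)->N->(0,4)
  grid max=2 at (1,1)
Step 4: ant0:(2,1)->N->(1,1) | ant1:(0,4)->S->(1,4)
  grid max=3 at (1,1)
Step 5: ant0:(1,1)->S->(2,1) | ant1:(1,4)->N->(0,4)
  grid max=2 at (1,1)
Step 6: ant0:(2,1)->N->(1,1) | ant1:(0,4)->S->(1,4)
  grid max=3 at (1,1)
Final grid:
  0 0 0 0 0
  0 3 0 0 1
  0 1 0 0 0
  0 0 0 0 0
Max pheromone 3 at (1,1)

Answer: (1,1)=3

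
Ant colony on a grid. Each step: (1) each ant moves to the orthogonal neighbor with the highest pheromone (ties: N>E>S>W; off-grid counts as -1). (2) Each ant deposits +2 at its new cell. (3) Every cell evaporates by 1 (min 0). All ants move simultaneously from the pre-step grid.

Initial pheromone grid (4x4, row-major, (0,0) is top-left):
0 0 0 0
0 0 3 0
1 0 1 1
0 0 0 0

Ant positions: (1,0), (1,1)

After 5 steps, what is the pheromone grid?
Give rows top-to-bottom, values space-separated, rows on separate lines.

After step 1: ants at (2,0),(1,2)
  0 0 0 0
  0 0 4 0
  2 0 0 0
  0 0 0 0
After step 2: ants at (1,0),(0,2)
  0 0 1 0
  1 0 3 0
  1 0 0 0
  0 0 0 0
After step 3: ants at (2,0),(1,2)
  0 0 0 0
  0 0 4 0
  2 0 0 0
  0 0 0 0
After step 4: ants at (1,0),(0,2)
  0 0 1 0
  1 0 3 0
  1 0 0 0
  0 0 0 0
After step 5: ants at (2,0),(1,2)
  0 0 0 0
  0 0 4 0
  2 0 0 0
  0 0 0 0

0 0 0 0
0 0 4 0
2 0 0 0
0 0 0 0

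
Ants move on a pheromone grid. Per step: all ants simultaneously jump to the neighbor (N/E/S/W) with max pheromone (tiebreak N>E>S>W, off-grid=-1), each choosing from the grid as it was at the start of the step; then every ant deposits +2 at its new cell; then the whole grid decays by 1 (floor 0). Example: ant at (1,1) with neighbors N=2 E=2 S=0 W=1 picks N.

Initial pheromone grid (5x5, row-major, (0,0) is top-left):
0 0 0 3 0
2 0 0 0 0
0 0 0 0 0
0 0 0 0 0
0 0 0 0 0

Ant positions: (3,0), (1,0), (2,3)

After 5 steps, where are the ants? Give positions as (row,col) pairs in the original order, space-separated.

Step 1: ant0:(3,0)->N->(2,0) | ant1:(1,0)->N->(0,0) | ant2:(2,3)->N->(1,3)
  grid max=2 at (0,3)
Step 2: ant0:(2,0)->N->(1,0) | ant1:(0,0)->S->(1,0) | ant2:(1,3)->N->(0,3)
  grid max=4 at (1,0)
Step 3: ant0:(1,0)->N->(0,0) | ant1:(1,0)->N->(0,0) | ant2:(0,3)->E->(0,4)
  grid max=3 at (0,0)
Step 4: ant0:(0,0)->S->(1,0) | ant1:(0,0)->S->(1,0) | ant2:(0,4)->W->(0,3)
  grid max=6 at (1,0)
Step 5: ant0:(1,0)->N->(0,0) | ant1:(1,0)->N->(0,0) | ant2:(0,3)->E->(0,4)
  grid max=5 at (0,0)

(0,0) (0,0) (0,4)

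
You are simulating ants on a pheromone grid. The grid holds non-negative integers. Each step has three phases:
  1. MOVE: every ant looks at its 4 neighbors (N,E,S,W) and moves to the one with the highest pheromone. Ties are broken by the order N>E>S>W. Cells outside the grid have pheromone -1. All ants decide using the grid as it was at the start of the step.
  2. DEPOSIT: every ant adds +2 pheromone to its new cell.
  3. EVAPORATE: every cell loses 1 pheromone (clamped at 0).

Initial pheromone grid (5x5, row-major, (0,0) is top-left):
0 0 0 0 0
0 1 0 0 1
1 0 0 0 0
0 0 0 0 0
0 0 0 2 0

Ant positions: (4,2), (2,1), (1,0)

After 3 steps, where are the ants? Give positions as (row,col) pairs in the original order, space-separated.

Step 1: ant0:(4,2)->E->(4,3) | ant1:(2,1)->N->(1,1) | ant2:(1,0)->E->(1,1)
  grid max=4 at (1,1)
Step 2: ant0:(4,3)->N->(3,3) | ant1:(1,1)->N->(0,1) | ant2:(1,1)->N->(0,1)
  grid max=3 at (0,1)
Step 3: ant0:(3,3)->S->(4,3) | ant1:(0,1)->S->(1,1) | ant2:(0,1)->S->(1,1)
  grid max=6 at (1,1)

(4,3) (1,1) (1,1)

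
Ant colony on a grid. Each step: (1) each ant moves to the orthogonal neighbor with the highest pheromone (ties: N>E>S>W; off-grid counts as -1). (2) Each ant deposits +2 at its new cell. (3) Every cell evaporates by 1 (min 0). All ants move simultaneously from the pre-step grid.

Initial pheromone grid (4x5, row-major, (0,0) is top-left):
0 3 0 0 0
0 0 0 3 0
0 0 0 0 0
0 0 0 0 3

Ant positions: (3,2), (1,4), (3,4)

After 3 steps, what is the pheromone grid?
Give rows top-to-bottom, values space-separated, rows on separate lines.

After step 1: ants at (2,2),(1,3),(2,4)
  0 2 0 0 0
  0 0 0 4 0
  0 0 1 0 1
  0 0 0 0 2
After step 2: ants at (1,2),(0,3),(3,4)
  0 1 0 1 0
  0 0 1 3 0
  0 0 0 0 0
  0 0 0 0 3
After step 3: ants at (1,3),(1,3),(2,4)
  0 0 0 0 0
  0 0 0 6 0
  0 0 0 0 1
  0 0 0 0 2

0 0 0 0 0
0 0 0 6 0
0 0 0 0 1
0 0 0 0 2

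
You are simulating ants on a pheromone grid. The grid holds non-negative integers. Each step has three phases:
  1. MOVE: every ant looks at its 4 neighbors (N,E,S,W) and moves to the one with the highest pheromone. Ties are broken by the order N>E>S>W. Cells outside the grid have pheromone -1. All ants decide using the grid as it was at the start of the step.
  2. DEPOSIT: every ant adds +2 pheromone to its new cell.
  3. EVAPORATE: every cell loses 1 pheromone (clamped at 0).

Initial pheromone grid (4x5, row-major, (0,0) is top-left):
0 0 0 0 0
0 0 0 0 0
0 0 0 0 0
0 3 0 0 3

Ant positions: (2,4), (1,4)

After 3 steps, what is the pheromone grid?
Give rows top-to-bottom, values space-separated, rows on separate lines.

After step 1: ants at (3,4),(0,4)
  0 0 0 0 1
  0 0 0 0 0
  0 0 0 0 0
  0 2 0 0 4
After step 2: ants at (2,4),(1,4)
  0 0 0 0 0
  0 0 0 0 1
  0 0 0 0 1
  0 1 0 0 3
After step 3: ants at (3,4),(2,4)
  0 0 0 0 0
  0 0 0 0 0
  0 0 0 0 2
  0 0 0 0 4

0 0 0 0 0
0 0 0 0 0
0 0 0 0 2
0 0 0 0 4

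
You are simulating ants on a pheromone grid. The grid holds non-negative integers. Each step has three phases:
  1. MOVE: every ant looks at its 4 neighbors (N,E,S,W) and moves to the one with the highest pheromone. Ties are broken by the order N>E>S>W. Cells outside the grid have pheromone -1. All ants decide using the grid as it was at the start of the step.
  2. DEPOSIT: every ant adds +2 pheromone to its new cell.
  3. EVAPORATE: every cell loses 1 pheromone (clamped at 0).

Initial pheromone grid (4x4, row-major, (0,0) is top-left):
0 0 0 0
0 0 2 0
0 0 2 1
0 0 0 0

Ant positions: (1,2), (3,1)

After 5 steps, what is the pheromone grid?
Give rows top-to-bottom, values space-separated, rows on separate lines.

After step 1: ants at (2,2),(2,1)
  0 0 0 0
  0 0 1 0
  0 1 3 0
  0 0 0 0
After step 2: ants at (1,2),(2,2)
  0 0 0 0
  0 0 2 0
  0 0 4 0
  0 0 0 0
After step 3: ants at (2,2),(1,2)
  0 0 0 0
  0 0 3 0
  0 0 5 0
  0 0 0 0
After step 4: ants at (1,2),(2,2)
  0 0 0 0
  0 0 4 0
  0 0 6 0
  0 0 0 0
After step 5: ants at (2,2),(1,2)
  0 0 0 0
  0 0 5 0
  0 0 7 0
  0 0 0 0

0 0 0 0
0 0 5 0
0 0 7 0
0 0 0 0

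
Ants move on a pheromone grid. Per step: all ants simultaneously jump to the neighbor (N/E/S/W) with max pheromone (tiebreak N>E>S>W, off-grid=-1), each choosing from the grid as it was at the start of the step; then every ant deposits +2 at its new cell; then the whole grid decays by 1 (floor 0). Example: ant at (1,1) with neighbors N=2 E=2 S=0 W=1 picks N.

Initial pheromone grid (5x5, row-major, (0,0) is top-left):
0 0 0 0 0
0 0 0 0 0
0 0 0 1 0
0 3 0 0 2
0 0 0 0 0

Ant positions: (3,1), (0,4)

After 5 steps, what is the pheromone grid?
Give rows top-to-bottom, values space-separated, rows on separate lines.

After step 1: ants at (2,1),(1,4)
  0 0 0 0 0
  0 0 0 0 1
  0 1 0 0 0
  0 2 0 0 1
  0 0 0 0 0
After step 2: ants at (3,1),(0,4)
  0 0 0 0 1
  0 0 0 0 0
  0 0 0 0 0
  0 3 0 0 0
  0 0 0 0 0
After step 3: ants at (2,1),(1,4)
  0 0 0 0 0
  0 0 0 0 1
  0 1 0 0 0
  0 2 0 0 0
  0 0 0 0 0
After step 4: ants at (3,1),(0,4)
  0 0 0 0 1
  0 0 0 0 0
  0 0 0 0 0
  0 3 0 0 0
  0 0 0 0 0
After step 5: ants at (2,1),(1,4)
  0 0 0 0 0
  0 0 0 0 1
  0 1 0 0 0
  0 2 0 0 0
  0 0 0 0 0

0 0 0 0 0
0 0 0 0 1
0 1 0 0 0
0 2 0 0 0
0 0 0 0 0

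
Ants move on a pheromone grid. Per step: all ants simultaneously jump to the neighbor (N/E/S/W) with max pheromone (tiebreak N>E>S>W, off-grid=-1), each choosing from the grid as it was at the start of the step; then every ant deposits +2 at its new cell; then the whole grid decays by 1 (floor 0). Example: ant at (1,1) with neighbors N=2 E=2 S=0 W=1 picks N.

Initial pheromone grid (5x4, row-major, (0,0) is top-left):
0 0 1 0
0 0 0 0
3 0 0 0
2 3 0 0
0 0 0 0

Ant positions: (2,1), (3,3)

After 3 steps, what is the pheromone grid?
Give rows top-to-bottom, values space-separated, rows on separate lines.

After step 1: ants at (3,1),(2,3)
  0 0 0 0
  0 0 0 0
  2 0 0 1
  1 4 0 0
  0 0 0 0
After step 2: ants at (3,0),(1,3)
  0 0 0 0
  0 0 0 1
  1 0 0 0
  2 3 0 0
  0 0 0 0
After step 3: ants at (3,1),(0,3)
  0 0 0 1
  0 0 0 0
  0 0 0 0
  1 4 0 0
  0 0 0 0

0 0 0 1
0 0 0 0
0 0 0 0
1 4 0 0
0 0 0 0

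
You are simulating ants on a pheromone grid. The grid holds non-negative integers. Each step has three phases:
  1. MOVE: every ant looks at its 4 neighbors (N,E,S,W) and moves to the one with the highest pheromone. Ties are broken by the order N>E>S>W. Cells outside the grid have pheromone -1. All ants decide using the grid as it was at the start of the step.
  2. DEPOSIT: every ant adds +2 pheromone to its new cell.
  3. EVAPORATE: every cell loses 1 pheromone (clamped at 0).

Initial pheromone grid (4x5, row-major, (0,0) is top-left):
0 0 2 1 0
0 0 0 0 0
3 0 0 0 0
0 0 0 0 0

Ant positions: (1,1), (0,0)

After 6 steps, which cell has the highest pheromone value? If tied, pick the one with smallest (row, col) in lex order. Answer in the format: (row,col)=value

Step 1: ant0:(1,1)->N->(0,1) | ant1:(0,0)->E->(0,1)
  grid max=3 at (0,1)
Step 2: ant0:(0,1)->E->(0,2) | ant1:(0,1)->E->(0,2)
  grid max=4 at (0,2)
Step 3: ant0:(0,2)->W->(0,1) | ant1:(0,2)->W->(0,1)
  grid max=5 at (0,1)
Step 4: ant0:(0,1)->E->(0,2) | ant1:(0,1)->E->(0,2)
  grid max=6 at (0,2)
Step 5: ant0:(0,2)->W->(0,1) | ant1:(0,2)->W->(0,1)
  grid max=7 at (0,1)
Step 6: ant0:(0,1)->E->(0,2) | ant1:(0,1)->E->(0,2)
  grid max=8 at (0,2)
Final grid:
  0 6 8 0 0
  0 0 0 0 0
  0 0 0 0 0
  0 0 0 0 0
Max pheromone 8 at (0,2)

Answer: (0,2)=8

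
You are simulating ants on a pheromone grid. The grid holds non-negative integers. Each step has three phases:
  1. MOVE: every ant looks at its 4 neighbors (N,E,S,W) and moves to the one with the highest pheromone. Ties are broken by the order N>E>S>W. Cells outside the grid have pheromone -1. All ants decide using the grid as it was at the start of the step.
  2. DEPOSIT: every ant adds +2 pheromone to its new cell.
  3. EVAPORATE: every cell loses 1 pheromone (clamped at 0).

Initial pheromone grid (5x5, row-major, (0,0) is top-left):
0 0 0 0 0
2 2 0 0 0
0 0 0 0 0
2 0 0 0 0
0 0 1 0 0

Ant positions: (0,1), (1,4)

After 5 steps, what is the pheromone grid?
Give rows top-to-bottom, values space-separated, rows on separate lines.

After step 1: ants at (1,1),(0,4)
  0 0 0 0 1
  1 3 0 0 0
  0 0 0 0 0
  1 0 0 0 0
  0 0 0 0 0
After step 2: ants at (1,0),(1,4)
  0 0 0 0 0
  2 2 0 0 1
  0 0 0 0 0
  0 0 0 0 0
  0 0 0 0 0
After step 3: ants at (1,1),(0,4)
  0 0 0 0 1
  1 3 0 0 0
  0 0 0 0 0
  0 0 0 0 0
  0 0 0 0 0
After step 4: ants at (1,0),(1,4)
  0 0 0 0 0
  2 2 0 0 1
  0 0 0 0 0
  0 0 0 0 0
  0 0 0 0 0
After step 5: ants at (1,1),(0,4)
  0 0 0 0 1
  1 3 0 0 0
  0 0 0 0 0
  0 0 0 0 0
  0 0 0 0 0

0 0 0 0 1
1 3 0 0 0
0 0 0 0 0
0 0 0 0 0
0 0 0 0 0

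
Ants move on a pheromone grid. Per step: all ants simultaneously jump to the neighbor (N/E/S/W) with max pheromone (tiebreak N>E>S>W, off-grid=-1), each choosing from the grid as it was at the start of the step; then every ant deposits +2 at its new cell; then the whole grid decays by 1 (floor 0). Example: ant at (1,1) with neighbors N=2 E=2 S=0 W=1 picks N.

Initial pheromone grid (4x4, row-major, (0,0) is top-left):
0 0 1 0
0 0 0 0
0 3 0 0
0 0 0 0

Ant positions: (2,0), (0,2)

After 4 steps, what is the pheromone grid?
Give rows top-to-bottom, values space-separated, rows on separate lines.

After step 1: ants at (2,1),(0,3)
  0 0 0 1
  0 0 0 0
  0 4 0 0
  0 0 0 0
After step 2: ants at (1,1),(1,3)
  0 0 0 0
  0 1 0 1
  0 3 0 0
  0 0 0 0
After step 3: ants at (2,1),(0,3)
  0 0 0 1
  0 0 0 0
  0 4 0 0
  0 0 0 0
After step 4: ants at (1,1),(1,3)
  0 0 0 0
  0 1 0 1
  0 3 0 0
  0 0 0 0

0 0 0 0
0 1 0 1
0 3 0 0
0 0 0 0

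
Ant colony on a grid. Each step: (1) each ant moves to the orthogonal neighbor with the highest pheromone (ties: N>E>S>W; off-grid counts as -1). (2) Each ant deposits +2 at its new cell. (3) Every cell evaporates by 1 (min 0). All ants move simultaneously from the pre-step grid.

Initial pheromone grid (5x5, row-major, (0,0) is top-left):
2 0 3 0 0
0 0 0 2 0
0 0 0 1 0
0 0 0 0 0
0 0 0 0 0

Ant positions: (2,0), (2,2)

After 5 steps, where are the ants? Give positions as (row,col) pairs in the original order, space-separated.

Step 1: ant0:(2,0)->N->(1,0) | ant1:(2,2)->E->(2,3)
  grid max=2 at (0,2)
Step 2: ant0:(1,0)->N->(0,0) | ant1:(2,3)->N->(1,3)
  grid max=2 at (0,0)
Step 3: ant0:(0,0)->E->(0,1) | ant1:(1,3)->S->(2,3)
  grid max=2 at (2,3)
Step 4: ant0:(0,1)->W->(0,0) | ant1:(2,3)->N->(1,3)
  grid max=2 at (0,0)
Step 5: ant0:(0,0)->E->(0,1) | ant1:(1,3)->S->(2,3)
  grid max=2 at (2,3)

(0,1) (2,3)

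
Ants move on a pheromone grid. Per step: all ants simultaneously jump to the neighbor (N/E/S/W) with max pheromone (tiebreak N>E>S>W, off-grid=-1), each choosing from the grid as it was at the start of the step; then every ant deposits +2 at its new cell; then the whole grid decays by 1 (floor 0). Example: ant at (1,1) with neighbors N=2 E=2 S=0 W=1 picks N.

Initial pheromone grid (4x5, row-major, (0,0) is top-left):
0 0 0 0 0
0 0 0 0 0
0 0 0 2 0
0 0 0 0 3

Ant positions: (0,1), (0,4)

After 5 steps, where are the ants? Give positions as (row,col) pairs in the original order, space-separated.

Step 1: ant0:(0,1)->E->(0,2) | ant1:(0,4)->S->(1,4)
  grid max=2 at (3,4)
Step 2: ant0:(0,2)->E->(0,3) | ant1:(1,4)->N->(0,4)
  grid max=1 at (0,3)
Step 3: ant0:(0,3)->E->(0,4) | ant1:(0,4)->W->(0,3)
  grid max=2 at (0,3)
Step 4: ant0:(0,4)->W->(0,3) | ant1:(0,3)->E->(0,4)
  grid max=3 at (0,3)
Step 5: ant0:(0,3)->E->(0,4) | ant1:(0,4)->W->(0,3)
  grid max=4 at (0,3)

(0,4) (0,3)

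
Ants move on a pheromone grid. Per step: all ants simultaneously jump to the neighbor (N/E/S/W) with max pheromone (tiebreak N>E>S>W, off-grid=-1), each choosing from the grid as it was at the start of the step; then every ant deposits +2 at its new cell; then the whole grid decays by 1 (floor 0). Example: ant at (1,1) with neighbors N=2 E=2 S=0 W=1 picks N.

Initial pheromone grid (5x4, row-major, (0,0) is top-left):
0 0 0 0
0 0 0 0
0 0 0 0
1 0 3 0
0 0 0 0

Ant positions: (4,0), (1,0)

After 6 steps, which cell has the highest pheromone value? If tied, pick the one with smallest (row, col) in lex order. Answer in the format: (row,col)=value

Step 1: ant0:(4,0)->N->(3,0) | ant1:(1,0)->N->(0,0)
  grid max=2 at (3,0)
Step 2: ant0:(3,0)->N->(2,0) | ant1:(0,0)->E->(0,1)
  grid max=1 at (0,1)
Step 3: ant0:(2,0)->S->(3,0) | ant1:(0,1)->E->(0,2)
  grid max=2 at (3,0)
Step 4: ant0:(3,0)->N->(2,0) | ant1:(0,2)->E->(0,3)
  grid max=1 at (0,3)
Step 5: ant0:(2,0)->S->(3,0) | ant1:(0,3)->S->(1,3)
  grid max=2 at (3,0)
Step 6: ant0:(3,0)->N->(2,0) | ant1:(1,3)->N->(0,3)
  grid max=1 at (0,3)
Final grid:
  0 0 0 1
  0 0 0 0
  1 0 0 0
  1 0 0 0
  0 0 0 0
Max pheromone 1 at (0,3)

Answer: (0,3)=1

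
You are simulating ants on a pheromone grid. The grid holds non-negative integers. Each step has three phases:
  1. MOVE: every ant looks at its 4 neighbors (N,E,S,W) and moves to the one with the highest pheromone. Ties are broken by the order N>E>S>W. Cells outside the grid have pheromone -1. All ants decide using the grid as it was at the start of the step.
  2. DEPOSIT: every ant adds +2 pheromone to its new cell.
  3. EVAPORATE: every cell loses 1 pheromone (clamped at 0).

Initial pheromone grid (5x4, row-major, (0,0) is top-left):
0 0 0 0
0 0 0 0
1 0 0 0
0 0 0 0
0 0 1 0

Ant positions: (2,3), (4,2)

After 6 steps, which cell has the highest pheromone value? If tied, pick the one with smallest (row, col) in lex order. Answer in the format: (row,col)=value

Step 1: ant0:(2,3)->N->(1,3) | ant1:(4,2)->N->(3,2)
  grid max=1 at (1,3)
Step 2: ant0:(1,3)->N->(0,3) | ant1:(3,2)->N->(2,2)
  grid max=1 at (0,3)
Step 3: ant0:(0,3)->S->(1,3) | ant1:(2,2)->N->(1,2)
  grid max=1 at (1,2)
Step 4: ant0:(1,3)->W->(1,2) | ant1:(1,2)->E->(1,3)
  grid max=2 at (1,2)
Step 5: ant0:(1,2)->E->(1,3) | ant1:(1,3)->W->(1,2)
  grid max=3 at (1,2)
Step 6: ant0:(1,3)->W->(1,2) | ant1:(1,2)->E->(1,3)
  grid max=4 at (1,2)
Final grid:
  0 0 0 0
  0 0 4 4
  0 0 0 0
  0 0 0 0
  0 0 0 0
Max pheromone 4 at (1,2)

Answer: (1,2)=4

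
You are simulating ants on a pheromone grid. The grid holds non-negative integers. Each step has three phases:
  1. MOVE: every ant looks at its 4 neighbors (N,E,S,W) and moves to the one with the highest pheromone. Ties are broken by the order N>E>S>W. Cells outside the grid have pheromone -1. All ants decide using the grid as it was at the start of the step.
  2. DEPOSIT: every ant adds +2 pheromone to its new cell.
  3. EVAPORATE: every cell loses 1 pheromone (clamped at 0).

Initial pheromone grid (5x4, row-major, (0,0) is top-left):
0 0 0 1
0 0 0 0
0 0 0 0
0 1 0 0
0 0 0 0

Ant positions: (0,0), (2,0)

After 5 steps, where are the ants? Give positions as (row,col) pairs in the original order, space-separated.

Step 1: ant0:(0,0)->E->(0,1) | ant1:(2,0)->N->(1,0)
  grid max=1 at (0,1)
Step 2: ant0:(0,1)->E->(0,2) | ant1:(1,0)->N->(0,0)
  grid max=1 at (0,0)
Step 3: ant0:(0,2)->E->(0,3) | ant1:(0,0)->E->(0,1)
  grid max=1 at (0,1)
Step 4: ant0:(0,3)->S->(1,3) | ant1:(0,1)->E->(0,2)
  grid max=1 at (0,2)
Step 5: ant0:(1,3)->N->(0,3) | ant1:(0,2)->E->(0,3)
  grid max=3 at (0,3)

(0,3) (0,3)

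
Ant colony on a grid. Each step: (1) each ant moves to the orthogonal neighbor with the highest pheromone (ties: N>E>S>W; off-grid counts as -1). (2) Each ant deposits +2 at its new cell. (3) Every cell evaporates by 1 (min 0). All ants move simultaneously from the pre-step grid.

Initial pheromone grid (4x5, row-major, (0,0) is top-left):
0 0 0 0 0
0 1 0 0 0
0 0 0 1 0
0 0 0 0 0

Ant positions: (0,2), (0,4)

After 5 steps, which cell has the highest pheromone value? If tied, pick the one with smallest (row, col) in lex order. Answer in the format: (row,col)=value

Answer: (1,4)=5

Derivation:
Step 1: ant0:(0,2)->E->(0,3) | ant1:(0,4)->S->(1,4)
  grid max=1 at (0,3)
Step 2: ant0:(0,3)->E->(0,4) | ant1:(1,4)->N->(0,4)
  grid max=3 at (0,4)
Step 3: ant0:(0,4)->S->(1,4) | ant1:(0,4)->S->(1,4)
  grid max=3 at (1,4)
Step 4: ant0:(1,4)->N->(0,4) | ant1:(1,4)->N->(0,4)
  grid max=5 at (0,4)
Step 5: ant0:(0,4)->S->(1,4) | ant1:(0,4)->S->(1,4)
  grid max=5 at (1,4)
Final grid:
  0 0 0 0 4
  0 0 0 0 5
  0 0 0 0 0
  0 0 0 0 0
Max pheromone 5 at (1,4)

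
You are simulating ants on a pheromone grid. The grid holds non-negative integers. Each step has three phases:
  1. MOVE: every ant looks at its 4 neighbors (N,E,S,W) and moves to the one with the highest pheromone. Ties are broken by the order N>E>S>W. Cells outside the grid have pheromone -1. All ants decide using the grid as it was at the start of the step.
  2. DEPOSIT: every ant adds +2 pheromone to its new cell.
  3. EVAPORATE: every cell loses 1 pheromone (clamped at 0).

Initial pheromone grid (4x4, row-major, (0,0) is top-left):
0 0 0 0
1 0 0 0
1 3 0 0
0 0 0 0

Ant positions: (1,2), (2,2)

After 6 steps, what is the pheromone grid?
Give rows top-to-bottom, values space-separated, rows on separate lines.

After step 1: ants at (0,2),(2,1)
  0 0 1 0
  0 0 0 0
  0 4 0 0
  0 0 0 0
After step 2: ants at (0,3),(1,1)
  0 0 0 1
  0 1 0 0
  0 3 0 0
  0 0 0 0
After step 3: ants at (1,3),(2,1)
  0 0 0 0
  0 0 0 1
  0 4 0 0
  0 0 0 0
After step 4: ants at (0,3),(1,1)
  0 0 0 1
  0 1 0 0
  0 3 0 0
  0 0 0 0
After step 5: ants at (1,3),(2,1)
  0 0 0 0
  0 0 0 1
  0 4 0 0
  0 0 0 0
After step 6: ants at (0,3),(1,1)
  0 0 0 1
  0 1 0 0
  0 3 0 0
  0 0 0 0

0 0 0 1
0 1 0 0
0 3 0 0
0 0 0 0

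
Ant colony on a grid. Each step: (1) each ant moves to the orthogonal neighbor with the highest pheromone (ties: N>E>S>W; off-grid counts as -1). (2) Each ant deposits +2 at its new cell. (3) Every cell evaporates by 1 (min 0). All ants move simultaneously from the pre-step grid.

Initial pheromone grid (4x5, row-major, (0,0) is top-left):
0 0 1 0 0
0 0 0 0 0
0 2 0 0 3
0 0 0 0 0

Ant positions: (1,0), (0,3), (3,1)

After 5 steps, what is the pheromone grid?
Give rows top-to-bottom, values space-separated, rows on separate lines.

After step 1: ants at (0,0),(0,2),(2,1)
  1 0 2 0 0
  0 0 0 0 0
  0 3 0 0 2
  0 0 0 0 0
After step 2: ants at (0,1),(0,3),(1,1)
  0 1 1 1 0
  0 1 0 0 0
  0 2 0 0 1
  0 0 0 0 0
After step 3: ants at (0,2),(0,2),(2,1)
  0 0 4 0 0
  0 0 0 0 0
  0 3 0 0 0
  0 0 0 0 0
After step 4: ants at (0,3),(0,3),(1,1)
  0 0 3 3 0
  0 1 0 0 0
  0 2 0 0 0
  0 0 0 0 0
After step 5: ants at (0,2),(0,2),(2,1)
  0 0 6 2 0
  0 0 0 0 0
  0 3 0 0 0
  0 0 0 0 0

0 0 6 2 0
0 0 0 0 0
0 3 0 0 0
0 0 0 0 0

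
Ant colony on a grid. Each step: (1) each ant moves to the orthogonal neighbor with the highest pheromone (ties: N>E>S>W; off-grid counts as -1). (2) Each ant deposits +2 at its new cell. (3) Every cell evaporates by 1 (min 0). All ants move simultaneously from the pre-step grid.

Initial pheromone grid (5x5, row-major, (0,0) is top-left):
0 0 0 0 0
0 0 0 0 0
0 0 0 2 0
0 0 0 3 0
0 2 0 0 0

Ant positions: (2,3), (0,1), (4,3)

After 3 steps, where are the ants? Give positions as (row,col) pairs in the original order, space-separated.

Step 1: ant0:(2,3)->S->(3,3) | ant1:(0,1)->E->(0,2) | ant2:(4,3)->N->(3,3)
  grid max=6 at (3,3)
Step 2: ant0:(3,3)->N->(2,3) | ant1:(0,2)->E->(0,3) | ant2:(3,3)->N->(2,3)
  grid max=5 at (3,3)
Step 3: ant0:(2,3)->S->(3,3) | ant1:(0,3)->E->(0,4) | ant2:(2,3)->S->(3,3)
  grid max=8 at (3,3)

(3,3) (0,4) (3,3)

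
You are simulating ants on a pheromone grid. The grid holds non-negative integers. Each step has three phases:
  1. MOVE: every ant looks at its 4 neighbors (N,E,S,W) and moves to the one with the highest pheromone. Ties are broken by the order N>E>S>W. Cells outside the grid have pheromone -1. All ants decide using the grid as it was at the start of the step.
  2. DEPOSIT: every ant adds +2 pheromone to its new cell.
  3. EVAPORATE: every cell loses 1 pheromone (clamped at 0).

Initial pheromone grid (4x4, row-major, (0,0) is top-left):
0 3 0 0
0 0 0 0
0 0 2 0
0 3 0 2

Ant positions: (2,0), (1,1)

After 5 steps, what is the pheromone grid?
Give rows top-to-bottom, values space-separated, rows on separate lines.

After step 1: ants at (1,0),(0,1)
  0 4 0 0
  1 0 0 0
  0 0 1 0
  0 2 0 1
After step 2: ants at (0,0),(0,2)
  1 3 1 0
  0 0 0 0
  0 0 0 0
  0 1 0 0
After step 3: ants at (0,1),(0,1)
  0 6 0 0
  0 0 0 0
  0 0 0 0
  0 0 0 0
After step 4: ants at (0,2),(0,2)
  0 5 3 0
  0 0 0 0
  0 0 0 0
  0 0 0 0
After step 5: ants at (0,1),(0,1)
  0 8 2 0
  0 0 0 0
  0 0 0 0
  0 0 0 0

0 8 2 0
0 0 0 0
0 0 0 0
0 0 0 0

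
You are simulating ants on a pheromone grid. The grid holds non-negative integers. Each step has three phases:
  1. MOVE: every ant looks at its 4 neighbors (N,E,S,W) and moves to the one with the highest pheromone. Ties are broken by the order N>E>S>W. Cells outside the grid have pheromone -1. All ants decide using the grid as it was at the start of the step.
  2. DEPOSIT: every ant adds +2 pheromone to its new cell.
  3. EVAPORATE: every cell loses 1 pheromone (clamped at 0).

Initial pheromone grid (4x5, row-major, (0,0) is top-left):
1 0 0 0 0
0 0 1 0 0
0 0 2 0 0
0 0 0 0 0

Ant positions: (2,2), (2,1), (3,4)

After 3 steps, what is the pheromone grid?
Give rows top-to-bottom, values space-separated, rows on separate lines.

After step 1: ants at (1,2),(2,2),(2,4)
  0 0 0 0 0
  0 0 2 0 0
  0 0 3 0 1
  0 0 0 0 0
After step 2: ants at (2,2),(1,2),(1,4)
  0 0 0 0 0
  0 0 3 0 1
  0 0 4 0 0
  0 0 0 0 0
After step 3: ants at (1,2),(2,2),(0,4)
  0 0 0 0 1
  0 0 4 0 0
  0 0 5 0 0
  0 0 0 0 0

0 0 0 0 1
0 0 4 0 0
0 0 5 0 0
0 0 0 0 0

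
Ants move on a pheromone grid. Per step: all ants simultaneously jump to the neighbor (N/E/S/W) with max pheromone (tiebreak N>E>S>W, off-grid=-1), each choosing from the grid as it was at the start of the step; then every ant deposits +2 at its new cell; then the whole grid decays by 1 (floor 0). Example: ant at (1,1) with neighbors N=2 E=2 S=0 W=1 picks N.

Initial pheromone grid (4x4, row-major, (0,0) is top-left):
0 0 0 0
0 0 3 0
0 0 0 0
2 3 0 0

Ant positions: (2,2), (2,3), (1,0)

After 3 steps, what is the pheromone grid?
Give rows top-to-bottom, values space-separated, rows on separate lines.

After step 1: ants at (1,2),(1,3),(0,0)
  1 0 0 0
  0 0 4 1
  0 0 0 0
  1 2 0 0
After step 2: ants at (1,3),(1,2),(0,1)
  0 1 0 0
  0 0 5 2
  0 0 0 0
  0 1 0 0
After step 3: ants at (1,2),(1,3),(0,2)
  0 0 1 0
  0 0 6 3
  0 0 0 0
  0 0 0 0

0 0 1 0
0 0 6 3
0 0 0 0
0 0 0 0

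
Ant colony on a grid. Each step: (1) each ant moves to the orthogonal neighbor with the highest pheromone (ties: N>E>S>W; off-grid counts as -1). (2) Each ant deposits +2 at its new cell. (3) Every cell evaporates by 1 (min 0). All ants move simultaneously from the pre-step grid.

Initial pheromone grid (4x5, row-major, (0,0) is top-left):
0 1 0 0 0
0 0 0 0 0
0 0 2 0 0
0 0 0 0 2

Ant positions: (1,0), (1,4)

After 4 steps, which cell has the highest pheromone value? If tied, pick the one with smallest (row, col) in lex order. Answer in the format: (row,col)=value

Step 1: ant0:(1,0)->N->(0,0) | ant1:(1,4)->N->(0,4)
  grid max=1 at (0,0)
Step 2: ant0:(0,0)->E->(0,1) | ant1:(0,4)->S->(1,4)
  grid max=1 at (0,1)
Step 3: ant0:(0,1)->E->(0,2) | ant1:(1,4)->N->(0,4)
  grid max=1 at (0,2)
Step 4: ant0:(0,2)->E->(0,3) | ant1:(0,4)->S->(1,4)
  grid max=1 at (0,3)
Final grid:
  0 0 0 1 0
  0 0 0 0 1
  0 0 0 0 0
  0 0 0 0 0
Max pheromone 1 at (0,3)

Answer: (0,3)=1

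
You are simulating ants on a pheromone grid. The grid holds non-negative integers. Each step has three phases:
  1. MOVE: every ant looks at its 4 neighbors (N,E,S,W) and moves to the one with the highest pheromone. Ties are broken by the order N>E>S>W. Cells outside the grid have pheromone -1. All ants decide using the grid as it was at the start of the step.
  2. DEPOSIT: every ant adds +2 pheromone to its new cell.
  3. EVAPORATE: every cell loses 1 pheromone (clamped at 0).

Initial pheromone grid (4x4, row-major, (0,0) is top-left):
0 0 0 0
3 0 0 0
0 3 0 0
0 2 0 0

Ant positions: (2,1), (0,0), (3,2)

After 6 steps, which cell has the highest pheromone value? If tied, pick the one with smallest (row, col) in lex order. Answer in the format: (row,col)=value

Step 1: ant0:(2,1)->S->(3,1) | ant1:(0,0)->S->(1,0) | ant2:(3,2)->W->(3,1)
  grid max=5 at (3,1)
Step 2: ant0:(3,1)->N->(2,1) | ant1:(1,0)->N->(0,0) | ant2:(3,1)->N->(2,1)
  grid max=5 at (2,1)
Step 3: ant0:(2,1)->S->(3,1) | ant1:(0,0)->S->(1,0) | ant2:(2,1)->S->(3,1)
  grid max=7 at (3,1)
Step 4: ant0:(3,1)->N->(2,1) | ant1:(1,0)->N->(0,0) | ant2:(3,1)->N->(2,1)
  grid max=7 at (2,1)
Step 5: ant0:(2,1)->S->(3,1) | ant1:(0,0)->S->(1,0) | ant2:(2,1)->S->(3,1)
  grid max=9 at (3,1)
Step 6: ant0:(3,1)->N->(2,1) | ant1:(1,0)->N->(0,0) | ant2:(3,1)->N->(2,1)
  grid max=9 at (2,1)
Final grid:
  1 0 0 0
  3 0 0 0
  0 9 0 0
  0 8 0 0
Max pheromone 9 at (2,1)

Answer: (2,1)=9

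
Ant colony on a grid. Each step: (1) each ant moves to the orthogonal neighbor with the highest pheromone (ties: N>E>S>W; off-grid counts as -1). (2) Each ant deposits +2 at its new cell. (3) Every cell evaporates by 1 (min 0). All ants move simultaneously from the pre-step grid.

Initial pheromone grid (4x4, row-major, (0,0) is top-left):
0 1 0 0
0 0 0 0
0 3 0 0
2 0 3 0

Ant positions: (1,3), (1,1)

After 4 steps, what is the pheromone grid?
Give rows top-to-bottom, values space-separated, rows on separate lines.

After step 1: ants at (0,3),(2,1)
  0 0 0 1
  0 0 0 0
  0 4 0 0
  1 0 2 0
After step 2: ants at (1,3),(1,1)
  0 0 0 0
  0 1 0 1
  0 3 0 0
  0 0 1 0
After step 3: ants at (0,3),(2,1)
  0 0 0 1
  0 0 0 0
  0 4 0 0
  0 0 0 0
After step 4: ants at (1,3),(1,1)
  0 0 0 0
  0 1 0 1
  0 3 0 0
  0 0 0 0

0 0 0 0
0 1 0 1
0 3 0 0
0 0 0 0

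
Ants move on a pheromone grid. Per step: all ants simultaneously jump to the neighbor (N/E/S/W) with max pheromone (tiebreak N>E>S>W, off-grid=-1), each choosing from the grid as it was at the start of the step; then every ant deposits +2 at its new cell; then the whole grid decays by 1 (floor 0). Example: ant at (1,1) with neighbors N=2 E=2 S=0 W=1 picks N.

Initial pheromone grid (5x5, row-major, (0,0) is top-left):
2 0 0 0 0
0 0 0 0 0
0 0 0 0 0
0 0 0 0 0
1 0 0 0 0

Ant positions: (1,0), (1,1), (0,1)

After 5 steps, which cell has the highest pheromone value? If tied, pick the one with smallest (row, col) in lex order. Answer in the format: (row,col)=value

Answer: (0,0)=13

Derivation:
Step 1: ant0:(1,0)->N->(0,0) | ant1:(1,1)->N->(0,1) | ant2:(0,1)->W->(0,0)
  grid max=5 at (0,0)
Step 2: ant0:(0,0)->E->(0,1) | ant1:(0,1)->W->(0,0) | ant2:(0,0)->E->(0,1)
  grid max=6 at (0,0)
Step 3: ant0:(0,1)->W->(0,0) | ant1:(0,0)->E->(0,1) | ant2:(0,1)->W->(0,0)
  grid max=9 at (0,0)
Step 4: ant0:(0,0)->E->(0,1) | ant1:(0,1)->W->(0,0) | ant2:(0,0)->E->(0,1)
  grid max=10 at (0,0)
Step 5: ant0:(0,1)->W->(0,0) | ant1:(0,0)->E->(0,1) | ant2:(0,1)->W->(0,0)
  grid max=13 at (0,0)
Final grid:
  13 9 0 0 0
  0 0 0 0 0
  0 0 0 0 0
  0 0 0 0 0
  0 0 0 0 0
Max pheromone 13 at (0,0)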